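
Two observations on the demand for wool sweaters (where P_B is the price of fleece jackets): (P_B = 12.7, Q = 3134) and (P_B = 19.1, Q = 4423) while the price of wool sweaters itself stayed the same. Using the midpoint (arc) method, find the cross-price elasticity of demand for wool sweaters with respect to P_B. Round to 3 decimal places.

ΔQ_A = 4423 − 3134 = 1289; ΔP_B = 19.1 − 12.7 = 6.4.
Midpoints: Q̄_A = 3778.5, P̄_B = 15.90.
ε = (ΔQ_A/Q̄_A)/(ΔP_B/P̄_B) = (1289/3778.5)/(6.4/15.90) ≈ 0.848.
ε > 0: wool sweaters and fleece jackets are substitutes.

0.848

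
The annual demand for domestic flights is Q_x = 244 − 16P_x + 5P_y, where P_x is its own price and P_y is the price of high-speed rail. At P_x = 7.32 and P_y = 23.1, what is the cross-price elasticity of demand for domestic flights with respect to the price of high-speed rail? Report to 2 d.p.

At P_x = 7.32 and P_y = 23.1: Q_x = 242.38.
∂Q_x/∂P_y = 5.
ε = (∂Q_x/∂P_y)(P_y/Q_x) = 5 × (23.1/242.38) ≈ 0.48.

0.48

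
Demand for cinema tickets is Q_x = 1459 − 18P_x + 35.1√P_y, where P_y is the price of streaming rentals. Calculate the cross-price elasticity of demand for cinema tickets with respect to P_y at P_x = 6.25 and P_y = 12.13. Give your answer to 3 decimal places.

0.042

At P_x = 6.25 and P_y = 12.13: Q_x = 1468.747.
∂Q_x/∂P_y = 35.1/(2√P_y) = 35.1/(2√12.13) = 5.0390.
ε = (∂Q_x/∂P_y)(P_y/Q_x) = 5.0390 × (12.13/1468.747) ≈ 0.042.
ε > 0: substitutes.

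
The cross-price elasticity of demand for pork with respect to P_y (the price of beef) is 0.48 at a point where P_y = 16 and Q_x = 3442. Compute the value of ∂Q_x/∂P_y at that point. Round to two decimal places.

103.26

ε = (∂Q_x/∂P_y)·(P_y/Q_x) ⇒ ∂Q_x/∂P_y = ε·Q_x/P_y = 0.48 × 3442/16 ≈ 103.26.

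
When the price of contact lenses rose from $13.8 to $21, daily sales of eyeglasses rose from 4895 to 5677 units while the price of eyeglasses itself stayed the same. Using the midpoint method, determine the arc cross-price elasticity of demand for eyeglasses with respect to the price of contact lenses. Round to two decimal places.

0.36

ΔQ_A = 5677 − 4895 = 782; ΔP_B = 21 − 13.8 = 7.2.
Midpoints: Q̄_A = 5286.0, P̄_B = 17.40.
ε = (ΔQ_A/Q̄_A)/(ΔP_B/P̄_B) = (782/5286.0)/(7.2/17.40) ≈ 0.36.
ε > 0: eyeglasses and contact lenses are substitutes.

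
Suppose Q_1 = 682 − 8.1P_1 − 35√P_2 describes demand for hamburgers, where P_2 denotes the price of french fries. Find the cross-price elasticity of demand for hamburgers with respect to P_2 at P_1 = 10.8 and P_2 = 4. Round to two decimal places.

-0.07

At P_1 = 10.8 and P_2 = 4: Q_1 = 524.52.
∂Q_1/∂P_2 = -35/(2√P_2) = -35/(2√4) = -8.7500.
ε = (∂Q_1/∂P_2)(P_2/Q_1) = -8.7500 × (4/524.52) ≈ -0.07.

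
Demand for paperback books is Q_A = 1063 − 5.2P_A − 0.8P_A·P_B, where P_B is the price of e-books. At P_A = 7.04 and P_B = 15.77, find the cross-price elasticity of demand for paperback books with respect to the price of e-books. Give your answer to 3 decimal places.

At P_A = 7.04 and P_B = 15.77: Q_A = 937.575.
∂Q_A/∂P_B = -0.8P_A = -0.8(7.04) = -5.6320.
ε = (∂Q_A/∂P_B)(P_B/Q_A) = -5.6320 × (15.77/937.575) ≈ -0.095.
ε < 0: complements.

-0.095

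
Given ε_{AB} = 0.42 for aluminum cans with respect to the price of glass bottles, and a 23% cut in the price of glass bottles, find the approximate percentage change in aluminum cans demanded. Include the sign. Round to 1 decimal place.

%ΔQ ≈ ε × %ΔP of glass bottles = 0.42 × (-23%) = -9.7%.

-9.7%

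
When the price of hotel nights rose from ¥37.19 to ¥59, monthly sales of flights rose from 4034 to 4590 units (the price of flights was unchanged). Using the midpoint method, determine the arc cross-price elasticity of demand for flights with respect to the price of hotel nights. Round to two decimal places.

ΔQ_A = 4590 − 4034 = 556; ΔP_B = 59 − 37.19 = 21.81.
Midpoints: Q̄_A = 4312.0, P̄_B = 48.09.
ε = (ΔQ_A/Q̄_A)/(ΔP_B/P̄_B) = (556/4312.0)/(21.81/48.09) ≈ 0.28.
ε > 0: flights and hotel nights are substitutes.

0.28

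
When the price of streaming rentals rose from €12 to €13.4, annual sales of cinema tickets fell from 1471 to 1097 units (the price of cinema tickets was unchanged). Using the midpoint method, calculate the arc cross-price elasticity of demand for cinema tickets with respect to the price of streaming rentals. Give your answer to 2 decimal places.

ΔQ_A = 1097 − 1471 = -374; ΔP_B = 13.4 − 12 = 1.4.
Midpoints: Q̄_A = 1284.0, P̄_B = 12.70.
ε = (ΔQ_A/Q̄_A)/(ΔP_B/P̄_B) = (-374/1284.0)/(1.4/12.70) ≈ -2.64.

-2.64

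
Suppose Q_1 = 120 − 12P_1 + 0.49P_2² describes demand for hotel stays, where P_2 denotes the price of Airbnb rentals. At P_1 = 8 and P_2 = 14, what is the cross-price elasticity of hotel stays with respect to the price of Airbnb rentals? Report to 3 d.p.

At P_1 = 8 and P_2 = 14: Q_1 = 120.04.
∂Q_1/∂P_2 = 0.98P_2 = 0.98(14) = 13.7200.
ε = (∂Q_1/∂P_2)(P_2/Q_1) = 13.7200 × (14/120.04) ≈ 1.600.

1.600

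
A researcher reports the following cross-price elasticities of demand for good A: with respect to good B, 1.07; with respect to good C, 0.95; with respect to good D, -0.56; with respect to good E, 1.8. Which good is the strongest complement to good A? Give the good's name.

good D

Complements have ε < 0. The most negative value is -0.56 (good D).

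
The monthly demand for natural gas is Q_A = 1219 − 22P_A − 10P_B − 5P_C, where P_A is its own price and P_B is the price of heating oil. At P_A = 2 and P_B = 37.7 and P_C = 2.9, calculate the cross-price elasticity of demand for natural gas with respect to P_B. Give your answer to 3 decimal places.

-0.481

At P_A = 2 and P_B = 37.7 and P_C = 2.9: Q_A = 783.5.
∂Q_A/∂P_B = -10.
ε = (∂Q_A/∂P_B)(P_B/Q_A) = -10 × (37.7/783.5) ≈ -0.481.
Since ε < 0, natural gas and heating oil are complements.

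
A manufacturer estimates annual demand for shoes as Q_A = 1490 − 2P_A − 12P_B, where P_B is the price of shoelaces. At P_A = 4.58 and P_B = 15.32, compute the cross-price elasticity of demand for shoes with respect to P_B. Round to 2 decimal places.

At P_A = 4.58 and P_B = 15.32: Q_A = 1297.
∂Q_A/∂P_B = -12.
ε = (∂Q_A/∂P_B)(P_B/Q_A) = -12 × (15.32/1297) ≈ -0.14.
Since ε < 0, shoes and shoelaces are complements.

-0.14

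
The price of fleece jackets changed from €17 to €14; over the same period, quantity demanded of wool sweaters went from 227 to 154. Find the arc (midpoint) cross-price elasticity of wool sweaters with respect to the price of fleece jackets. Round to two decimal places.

1.98

ΔQ_A = 154 − 227 = -73; ΔP_B = 14 − 17 = -3.
Midpoints: Q̄_A = 190.5, P̄_B = 15.50.
ε = (ΔQ_A/Q̄_A)/(ΔP_B/P̄_B) = (-73/190.5)/(-3/15.50) ≈ 1.98.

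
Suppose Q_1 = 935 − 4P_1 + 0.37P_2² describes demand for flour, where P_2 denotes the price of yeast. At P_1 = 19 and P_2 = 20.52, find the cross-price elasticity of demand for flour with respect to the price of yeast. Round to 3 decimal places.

At P_1 = 19 and P_2 = 20.52: Q_1 = 1014.796.
∂Q_1/∂P_2 = 0.74P_2 = 0.74(20.52) = 15.1848.
ε = (∂Q_1/∂P_2)(P_2/Q_1) = 15.1848 × (20.52/1014.796) ≈ 0.307.

0.307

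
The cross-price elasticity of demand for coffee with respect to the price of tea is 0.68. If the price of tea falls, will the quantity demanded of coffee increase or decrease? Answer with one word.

decrease

ε > 0 and the price of tea falls, so the quantity of coffee moves in the same direction: it decreases.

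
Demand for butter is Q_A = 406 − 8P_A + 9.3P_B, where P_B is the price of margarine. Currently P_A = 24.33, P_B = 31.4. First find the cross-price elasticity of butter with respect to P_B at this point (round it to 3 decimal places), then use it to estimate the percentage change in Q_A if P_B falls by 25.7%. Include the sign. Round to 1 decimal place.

-14.9%

At P_A = 24.33, P_B = 31.4: Q_A = 503.38.
∂Q_A/∂P_B = 9.3.
ε = (∂Q_A/∂P_B)(P_B/Q_A) = 9.3000 × 31.4/503.38 ≈ 0.580.
%ΔQ_A ≈ ε × %ΔP_B = 0.580 × (-25.7%) = -14.9%.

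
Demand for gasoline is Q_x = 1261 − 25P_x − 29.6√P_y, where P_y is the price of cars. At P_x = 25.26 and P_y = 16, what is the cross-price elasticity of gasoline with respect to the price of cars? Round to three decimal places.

-0.116

At P_x = 25.26 and P_y = 16: Q_x = 511.1.
∂Q_x/∂P_y = -29.6/(2√P_y) = -29.6/(2√16) = -3.7000.
ε = (∂Q_x/∂P_y)(P_y/Q_x) = -3.7000 × (16/511.1) ≈ -0.116.
ε < 0: complements.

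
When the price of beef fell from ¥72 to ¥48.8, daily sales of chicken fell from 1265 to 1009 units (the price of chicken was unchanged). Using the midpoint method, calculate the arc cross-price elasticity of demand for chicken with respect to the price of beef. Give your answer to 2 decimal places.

0.59

ΔQ_A = 1009 − 1265 = -256; ΔP_B = 48.8 − 72 = -23.2.
Midpoints: Q̄_A = 1137.0, P̄_B = 60.40.
ε = (ΔQ_A/Q̄_A)/(ΔP_B/P̄_B) = (-256/1137.0)/(-23.2/60.40) ≈ 0.59.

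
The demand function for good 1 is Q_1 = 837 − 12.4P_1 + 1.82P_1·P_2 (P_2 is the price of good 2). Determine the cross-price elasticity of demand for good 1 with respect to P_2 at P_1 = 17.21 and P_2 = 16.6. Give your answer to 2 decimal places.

At P_1 = 17.21 and P_2 = 16.6: Q_1 = 1143.545.
∂Q_1/∂P_2 = 1.82P_1 = 1.82(17.21) = 31.3222.
ε = (∂Q_1/∂P_2)(P_2/Q_1) = 31.3222 × (16.6/1143.545) ≈ 0.45.
ε > 0: substitutes.

0.45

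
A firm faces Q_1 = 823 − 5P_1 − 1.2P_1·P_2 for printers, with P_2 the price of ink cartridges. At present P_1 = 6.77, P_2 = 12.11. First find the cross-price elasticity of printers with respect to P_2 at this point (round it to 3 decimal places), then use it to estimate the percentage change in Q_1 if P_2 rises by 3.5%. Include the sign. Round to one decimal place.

At P_1 = 6.77, P_2 = 12.11: Q_1 = 690.768.
∂Q_1/∂P_2 = -1.2P_1 = -8.1240.
ε = (∂Q_1/∂P_2)(P_2/Q_1) = -8.1240 × 12.11/690.768 ≈ -0.142.
%ΔQ_1 ≈ ε × %ΔP_2 = -0.142 × (3.5%) = -0.5%.

-0.5%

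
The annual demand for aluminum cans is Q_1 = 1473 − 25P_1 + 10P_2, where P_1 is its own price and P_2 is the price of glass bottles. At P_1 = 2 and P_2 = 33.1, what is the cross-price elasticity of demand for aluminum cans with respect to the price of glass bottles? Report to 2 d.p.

0.19

At P_1 = 2 and P_2 = 33.1: Q_1 = 1754.
∂Q_1/∂P_2 = 10.
ε = (∂Q_1/∂P_2)(P_2/Q_1) = 10 × (33.1/1754) ≈ 0.19.
Since ε > 0, aluminum cans and glass bottles are substitutes.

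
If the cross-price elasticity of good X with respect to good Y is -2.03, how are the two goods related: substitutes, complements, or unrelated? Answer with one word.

complements

ε = -2.03 < 0, so a higher price of good Y lowers demand for good X: complements.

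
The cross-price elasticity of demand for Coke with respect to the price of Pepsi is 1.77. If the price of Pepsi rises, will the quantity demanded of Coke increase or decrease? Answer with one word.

ε > 0 and the price of Pepsi rises, so the quantity of Coke moves in the same direction: it increases.

increase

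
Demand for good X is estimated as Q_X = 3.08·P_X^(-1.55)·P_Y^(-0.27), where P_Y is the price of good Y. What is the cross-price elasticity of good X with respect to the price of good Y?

-0.27

In a log-linear (constant-elasticity) demand function, the coefficient on the exponent of P_Y is the cross-price elasticity.
ε = -0.27. Negative, so good X and good Y are complements.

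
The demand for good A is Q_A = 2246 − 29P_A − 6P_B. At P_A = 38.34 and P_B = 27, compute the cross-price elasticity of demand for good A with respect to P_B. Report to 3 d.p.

-0.167

At P_A = 38.34 and P_B = 27: Q_A = 972.14.
∂Q_A/∂P_B = -6.
ε = (∂Q_A/∂P_B)(P_B/Q_A) = -6 × (27/972.14) ≈ -0.167.
Since ε < 0, good A and good B are complements.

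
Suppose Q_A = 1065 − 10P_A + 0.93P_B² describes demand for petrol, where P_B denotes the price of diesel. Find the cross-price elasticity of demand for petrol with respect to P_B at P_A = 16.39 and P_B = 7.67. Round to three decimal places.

At P_A = 16.39 and P_B = 7.67: Q_A = 955.811.
∂Q_A/∂P_B = 1.86P_B = 1.86(7.67) = 14.2662.
ε = (∂Q_A/∂P_B)(P_B/Q_A) = 14.2662 × (7.67/955.811) ≈ 0.114.
ε > 0: substitutes.

0.114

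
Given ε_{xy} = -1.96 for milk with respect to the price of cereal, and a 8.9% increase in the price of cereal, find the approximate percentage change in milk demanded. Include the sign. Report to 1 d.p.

-17.4%

%ΔQ ≈ ε × %ΔP of cereal = -1.96 × (8.9%) = -17.4%.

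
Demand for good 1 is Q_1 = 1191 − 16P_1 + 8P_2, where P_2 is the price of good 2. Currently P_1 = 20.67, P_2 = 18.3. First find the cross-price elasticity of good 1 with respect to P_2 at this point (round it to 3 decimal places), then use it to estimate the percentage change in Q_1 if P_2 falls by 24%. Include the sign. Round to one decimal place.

-3.5%

At P_1 = 20.67, P_2 = 18.3: Q_1 = 1006.68.
∂Q_1/∂P_2 = 8.
ε = (∂Q_1/∂P_2)(P_2/Q_1) = 8.0000 × 18.3/1006.68 ≈ 0.145.
%ΔQ_1 ≈ ε × %ΔP_2 = 0.145 × (-24%) = -3.5%.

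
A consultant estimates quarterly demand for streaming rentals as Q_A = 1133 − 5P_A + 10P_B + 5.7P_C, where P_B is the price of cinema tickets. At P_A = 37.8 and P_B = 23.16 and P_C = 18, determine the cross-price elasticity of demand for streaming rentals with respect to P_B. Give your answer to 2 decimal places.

0.18

At P_A = 37.8 and P_B = 23.16 and P_C = 18: Q_A = 1278.2.
∂Q_A/∂P_B = 10.
ε = (∂Q_A/∂P_B)(P_B/Q_A) = 10 × (23.16/1278.2) ≈ 0.18.
Since ε > 0, streaming rentals and cinema tickets are substitutes.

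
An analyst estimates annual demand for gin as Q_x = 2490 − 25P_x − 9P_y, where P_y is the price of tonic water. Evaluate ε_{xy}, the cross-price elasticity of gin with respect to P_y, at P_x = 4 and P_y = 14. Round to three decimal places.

-0.056

At P_x = 4 and P_y = 14: Q_x = 2264.
∂Q_x/∂P_y = -9.
ε = (∂Q_x/∂P_y)(P_y/Q_x) = -9 × (14/2264) ≈ -0.056.
Since ε < 0, gin and tonic water are complements.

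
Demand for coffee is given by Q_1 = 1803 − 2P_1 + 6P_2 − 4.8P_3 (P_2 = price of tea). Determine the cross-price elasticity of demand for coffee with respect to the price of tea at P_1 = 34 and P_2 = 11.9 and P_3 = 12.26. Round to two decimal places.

0.04

At P_1 = 34 and P_2 = 11.9 and P_3 = 12.26: Q_1 = 1747.552.
∂Q_1/∂P_2 = 6.
ε = (∂Q_1/∂P_2)(P_2/Q_1) = 6 × (11.9/1747.552) ≈ 0.04.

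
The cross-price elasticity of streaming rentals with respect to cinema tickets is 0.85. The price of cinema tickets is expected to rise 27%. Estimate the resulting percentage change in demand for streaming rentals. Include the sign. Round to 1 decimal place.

%ΔQ ≈ ε × %ΔP of cinema tickets = 0.85 × (27%) = 23.0%.

23.0%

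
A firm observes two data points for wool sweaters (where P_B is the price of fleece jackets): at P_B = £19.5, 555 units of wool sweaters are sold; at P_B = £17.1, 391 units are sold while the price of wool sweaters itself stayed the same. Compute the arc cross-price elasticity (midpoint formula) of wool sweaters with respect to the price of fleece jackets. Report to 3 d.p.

2.644

ΔQ_A = 391 − 555 = -164; ΔP_B = 17.1 − 19.5 = -2.4.
Midpoints: Q̄_A = 473.0, P̄_B = 18.30.
ε = (ΔQ_A/Q̄_A)/(ΔP_B/P̄_B) = (-164/473.0)/(-2.4/18.30) ≈ 2.644.
ε > 0: wool sweaters and fleece jackets are substitutes.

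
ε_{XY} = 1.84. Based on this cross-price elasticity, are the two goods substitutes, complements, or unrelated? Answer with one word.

ε = 1.84 > 0, so a higher price of good Y raises demand for good X: substitutes.

substitutes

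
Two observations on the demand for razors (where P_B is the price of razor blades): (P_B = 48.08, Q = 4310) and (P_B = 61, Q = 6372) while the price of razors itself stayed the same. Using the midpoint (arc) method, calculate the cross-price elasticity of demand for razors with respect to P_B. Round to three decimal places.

ΔQ_A = 6372 − 4310 = 2062; ΔP_B = 61 − 48.08 = 12.92.
Midpoints: Q̄_A = 5341.0, P̄_B = 54.54.
ε = (ΔQ_A/Q̄_A)/(ΔP_B/P̄_B) = (2062/5341.0)/(12.92/54.54) ≈ 1.630.
ε > 0: razors and razor blades are substitutes.

1.630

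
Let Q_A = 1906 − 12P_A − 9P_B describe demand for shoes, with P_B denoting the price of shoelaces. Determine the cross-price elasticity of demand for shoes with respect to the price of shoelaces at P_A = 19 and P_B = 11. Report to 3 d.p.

-0.063

At P_A = 19 and P_B = 11: Q_A = 1579.
∂Q_A/∂P_B = -9.
ε = (∂Q_A/∂P_B)(P_B/Q_A) = -9 × (11/1579) ≈ -0.063.
Since ε < 0, shoes and shoelaces are complements.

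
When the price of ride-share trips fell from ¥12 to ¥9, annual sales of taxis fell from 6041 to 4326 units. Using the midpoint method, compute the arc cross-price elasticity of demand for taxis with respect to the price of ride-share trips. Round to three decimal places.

1.158

ΔQ_A = 4326 − 6041 = -1715; ΔP_B = 9 − 12 = -3.
Midpoints: Q̄_A = 5183.5, P̄_B = 10.50.
ε = (ΔQ_A/Q̄_A)/(ΔP_B/P̄_B) = (-1715/5183.5)/(-3/10.50) ≈ 1.158.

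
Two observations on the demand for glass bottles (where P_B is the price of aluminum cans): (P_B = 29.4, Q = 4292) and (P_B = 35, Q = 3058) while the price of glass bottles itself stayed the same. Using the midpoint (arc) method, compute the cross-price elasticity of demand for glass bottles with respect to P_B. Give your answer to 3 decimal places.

-1.931

ΔQ_A = 3058 − 4292 = -1234; ΔP_B = 35 − 29.4 = 5.6.
Midpoints: Q̄_A = 3675.0, P̄_B = 32.20.
ε = (ΔQ_A/Q̄_A)/(ΔP_B/P̄_B) = (-1234/3675.0)/(5.6/32.20) ≈ -1.931.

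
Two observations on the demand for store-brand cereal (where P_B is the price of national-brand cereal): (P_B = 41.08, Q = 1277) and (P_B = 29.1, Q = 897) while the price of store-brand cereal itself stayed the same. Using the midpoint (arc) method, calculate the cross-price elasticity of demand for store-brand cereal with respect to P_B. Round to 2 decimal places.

1.02

ΔQ_A = 897 − 1277 = -380; ΔP_B = 29.1 − 41.08 = -11.98.
Midpoints: Q̄_A = 1087.0, P̄_B = 35.09.
ε = (ΔQ_A/Q̄_A)/(ΔP_B/P̄_B) = (-380/1087.0)/(-11.98/35.09) ≈ 1.02.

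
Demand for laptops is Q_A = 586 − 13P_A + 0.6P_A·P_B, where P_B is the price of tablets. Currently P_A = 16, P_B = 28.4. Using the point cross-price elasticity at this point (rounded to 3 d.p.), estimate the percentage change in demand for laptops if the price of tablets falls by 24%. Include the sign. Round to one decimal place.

-10.1%

At P_A = 16, P_B = 28.4: Q_A = 650.64.
∂Q_A/∂P_B = 0.6P_A = 9.6000.
ε = (∂Q_A/∂P_B)(P_B/Q_A) = 9.6000 × 28.4/650.64 ≈ 0.419.
%ΔQ_A ≈ ε × %ΔP_B = 0.419 × (-24%) = -10.1%.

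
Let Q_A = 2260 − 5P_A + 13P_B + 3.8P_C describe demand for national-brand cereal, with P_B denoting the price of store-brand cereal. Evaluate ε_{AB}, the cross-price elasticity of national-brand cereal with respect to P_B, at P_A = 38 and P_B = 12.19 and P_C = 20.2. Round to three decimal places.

At P_A = 38 and P_B = 12.19 and P_C = 20.2: Q_A = 2305.23.
∂Q_A/∂P_B = 13.
ε = (∂Q_A/∂P_B)(P_B/Q_A) = 13 × (12.19/2305.23) ≈ 0.069.
Since ε > 0, national-brand cereal and store-brand cereal are substitutes.

0.069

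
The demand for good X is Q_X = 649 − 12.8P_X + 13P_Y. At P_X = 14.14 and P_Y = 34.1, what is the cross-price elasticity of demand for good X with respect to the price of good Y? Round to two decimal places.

At P_X = 14.14 and P_Y = 34.1: Q_X = 911.308.
∂Q_X/∂P_Y = 13.
ε = (∂Q_X/∂P_Y)(P_Y/Q_X) = 13 × (34.1/911.308) ≈ 0.49.

0.49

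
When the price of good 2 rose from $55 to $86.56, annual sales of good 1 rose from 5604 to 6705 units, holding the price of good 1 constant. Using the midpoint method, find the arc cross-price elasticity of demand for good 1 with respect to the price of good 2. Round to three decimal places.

ΔQ_1 = 6705 − 5604 = 1101; ΔP_2 = 86.56 − 55 = 31.56.
Midpoints: Q̄_1 = 6154.5, P̄_2 = 70.78.
ε = (ΔQ_1/Q̄_1)/(ΔP_2/P̄_2) = (1101/6154.5)/(31.56/70.78) ≈ 0.401.

0.401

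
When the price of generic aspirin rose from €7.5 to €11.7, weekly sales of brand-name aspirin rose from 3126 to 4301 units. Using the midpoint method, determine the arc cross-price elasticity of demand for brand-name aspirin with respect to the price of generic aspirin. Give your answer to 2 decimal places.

ΔQ_A = 4301 − 3126 = 1175; ΔP_B = 11.7 − 7.5 = 4.2.
Midpoints: Q̄_A = 3713.5, P̄_B = 9.60.
ε = (ΔQ_A/Q̄_A)/(ΔP_B/P̄_B) = (1175/3713.5)/(4.2/9.60) ≈ 0.72.

0.72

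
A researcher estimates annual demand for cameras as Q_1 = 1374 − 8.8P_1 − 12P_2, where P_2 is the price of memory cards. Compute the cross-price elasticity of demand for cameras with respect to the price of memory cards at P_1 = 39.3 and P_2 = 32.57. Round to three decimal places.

-0.613

At P_1 = 39.3 and P_2 = 32.57: Q_1 = 637.32.
∂Q_1/∂P_2 = -12.
ε = (∂Q_1/∂P_2)(P_2/Q_1) = -12 × (32.57/637.32) ≈ -0.613.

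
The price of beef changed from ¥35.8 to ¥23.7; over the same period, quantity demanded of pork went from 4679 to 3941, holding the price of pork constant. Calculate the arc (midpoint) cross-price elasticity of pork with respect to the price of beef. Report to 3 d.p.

0.421

ΔQ_A = 3941 − 4679 = -738; ΔP_B = 23.7 − 35.8 = -12.1.
Midpoints: Q̄_A = 4310.0, P̄_B = 29.75.
ε = (ΔQ_A/Q̄_A)/(ΔP_B/P̄_B) = (-738/4310.0)/(-12.1/29.75) ≈ 0.421.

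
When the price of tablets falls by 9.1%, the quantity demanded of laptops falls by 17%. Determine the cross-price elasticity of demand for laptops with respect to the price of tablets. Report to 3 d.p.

ε = (%ΔQ of laptops) / (%ΔP of tablets) = (-17%) / (-9.1%) ≈ 1.868.

1.868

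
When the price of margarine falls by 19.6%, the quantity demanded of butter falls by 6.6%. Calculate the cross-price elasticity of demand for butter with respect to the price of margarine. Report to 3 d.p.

ε = (%ΔQ of butter) / (%ΔP of margarine) = (-6.6%) / (-19.6%) ≈ 0.337.

0.337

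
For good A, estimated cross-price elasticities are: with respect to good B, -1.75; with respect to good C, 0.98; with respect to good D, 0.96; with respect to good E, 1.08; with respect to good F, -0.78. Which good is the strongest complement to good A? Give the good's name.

good B

Complements have ε < 0. The most negative value is -1.75 (good B).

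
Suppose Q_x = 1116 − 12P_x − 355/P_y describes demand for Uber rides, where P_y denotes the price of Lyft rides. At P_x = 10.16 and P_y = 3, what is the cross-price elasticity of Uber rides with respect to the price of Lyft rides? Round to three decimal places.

0.135

At P_x = 10.16 and P_y = 3: Q_x = 875.747.
∂Q_x/∂P_y = 355/P_y² = 39.4444.
ε = (∂Q_x/∂P_y)(P_y/Q_x) = 39.4444 × (3/875.747) ≈ 0.135.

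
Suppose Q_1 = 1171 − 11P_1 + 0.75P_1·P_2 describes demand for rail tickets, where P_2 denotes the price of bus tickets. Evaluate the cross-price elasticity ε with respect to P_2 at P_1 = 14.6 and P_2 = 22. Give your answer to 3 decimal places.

0.193

At P_1 = 14.6 and P_2 = 22: Q_1 = 1251.3.
∂Q_1/∂P_2 = 0.75P_1 = 0.75(14.6) = 10.9500.
ε = (∂Q_1/∂P_2)(P_2/Q_1) = 10.9500 × (22/1251.3) ≈ 0.193.
ε > 0: substitutes.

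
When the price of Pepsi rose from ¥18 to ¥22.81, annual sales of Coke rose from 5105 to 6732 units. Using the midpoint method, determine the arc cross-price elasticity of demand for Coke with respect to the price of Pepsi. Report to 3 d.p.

ΔQ_A = 6732 − 5105 = 1627; ΔP_B = 22.81 − 18 = 4.81.
Midpoints: Q̄_A = 5918.5, P̄_B = 20.41.
ε = (ΔQ_A/Q̄_A)/(ΔP_B/P̄_B) = (1627/5918.5)/(4.81/20.41) ≈ 1.166.
ε > 0: Coke and Pepsi are substitutes.

1.166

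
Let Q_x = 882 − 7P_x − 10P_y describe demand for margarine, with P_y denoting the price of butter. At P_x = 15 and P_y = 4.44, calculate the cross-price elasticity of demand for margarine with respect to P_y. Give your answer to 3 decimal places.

-0.061

At P_x = 15 and P_y = 4.44: Q_x = 732.6.
∂Q_x/∂P_y = -10.
ε = (∂Q_x/∂P_y)(P_y/Q_x) = -10 × (4.44/732.6) ≈ -0.061.
Since ε < 0, margarine and butter are complements.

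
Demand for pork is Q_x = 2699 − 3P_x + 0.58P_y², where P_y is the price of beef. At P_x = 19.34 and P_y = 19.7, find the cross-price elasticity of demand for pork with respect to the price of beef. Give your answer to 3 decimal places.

At P_x = 19.34 and P_y = 19.7: Q_x = 2866.072.
∂Q_x/∂P_y = 1.16P_y = 1.16(19.7) = 22.8520.
ε = (∂Q_x/∂P_y)(P_y/Q_x) = 22.8520 × (19.7/2866.072) ≈ 0.157.

0.157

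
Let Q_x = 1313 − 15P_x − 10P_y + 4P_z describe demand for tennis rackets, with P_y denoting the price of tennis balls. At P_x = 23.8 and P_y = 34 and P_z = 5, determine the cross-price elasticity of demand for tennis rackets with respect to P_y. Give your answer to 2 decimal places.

At P_x = 23.8 and P_y = 34 and P_z = 5: Q_x = 636.
∂Q_x/∂P_y = -10.
ε = (∂Q_x/∂P_y)(P_y/Q_x) = -10 × (34/636) ≈ -0.53.
Since ε < 0, tennis rackets and tennis balls are complements.

-0.53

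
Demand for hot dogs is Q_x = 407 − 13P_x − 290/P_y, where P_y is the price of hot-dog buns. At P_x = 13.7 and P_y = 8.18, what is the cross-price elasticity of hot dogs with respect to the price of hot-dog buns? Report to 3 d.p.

0.183

At P_x = 13.7 and P_y = 8.18: Q_x = 193.448.
∂Q_x/∂P_y = 290/P_y² = 4.3340.
ε = (∂Q_x/∂P_y)(P_y/Q_x) = 4.3340 × (8.18/193.448) ≈ 0.183.
ε > 0: substitutes.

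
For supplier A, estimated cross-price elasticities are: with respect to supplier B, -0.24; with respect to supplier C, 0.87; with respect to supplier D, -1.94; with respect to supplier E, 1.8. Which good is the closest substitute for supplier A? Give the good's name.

supplier E

Substitutes have ε > 0. Among the positive values, 1.8 (supplier E) is largest.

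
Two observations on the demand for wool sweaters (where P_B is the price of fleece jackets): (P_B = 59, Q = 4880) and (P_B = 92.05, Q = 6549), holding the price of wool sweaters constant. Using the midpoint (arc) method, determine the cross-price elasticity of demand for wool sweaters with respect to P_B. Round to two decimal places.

0.67

ΔQ_A = 6549 − 4880 = 1669; ΔP_B = 92.05 − 59 = 33.05.
Midpoints: Q̄_A = 5714.5, P̄_B = 75.53.
ε = (ΔQ_A/Q̄_A)/(ΔP_B/P̄_B) = (1669/5714.5)/(33.05/75.53) ≈ 0.67.
ε > 0: wool sweaters and fleece jackets are substitutes.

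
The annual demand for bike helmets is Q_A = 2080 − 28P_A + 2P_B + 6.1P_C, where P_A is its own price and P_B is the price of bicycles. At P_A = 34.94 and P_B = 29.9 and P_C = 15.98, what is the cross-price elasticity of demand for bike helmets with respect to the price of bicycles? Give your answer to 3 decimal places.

0.047

At P_A = 34.94 and P_B = 29.9 and P_C = 15.98: Q_A = 1258.958.
∂Q_A/∂P_B = 2.
ε = (∂Q_A/∂P_B)(P_B/Q_A) = 2 × (29.9/1258.958) ≈ 0.047.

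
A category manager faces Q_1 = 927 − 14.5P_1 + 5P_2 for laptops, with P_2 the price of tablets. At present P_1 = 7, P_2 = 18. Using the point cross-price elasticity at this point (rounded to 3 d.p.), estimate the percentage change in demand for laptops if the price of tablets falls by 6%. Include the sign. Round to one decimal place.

-0.6%

At P_1 = 7, P_2 = 18: Q_1 = 915.5.
∂Q_1/∂P_2 = 5.
ε = (∂Q_1/∂P_2)(P_2/Q_1) = 5.0000 × 18/915.5 ≈ 0.098.
%ΔQ_1 ≈ ε × %ΔP_2 = 0.098 × (-6%) = -0.6%.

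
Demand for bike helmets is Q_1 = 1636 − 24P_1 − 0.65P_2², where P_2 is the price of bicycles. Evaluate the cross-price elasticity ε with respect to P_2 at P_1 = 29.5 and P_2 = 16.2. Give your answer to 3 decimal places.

-0.450

At P_1 = 29.5 and P_2 = 16.2: Q_1 = 757.414.
∂Q_1/∂P_2 = -1.3P_2 = -1.3(16.2) = -21.0600.
ε = (∂Q_1/∂P_2)(P_2/Q_1) = -21.0600 × (16.2/757.414) ≈ -0.450.
ε < 0: complements.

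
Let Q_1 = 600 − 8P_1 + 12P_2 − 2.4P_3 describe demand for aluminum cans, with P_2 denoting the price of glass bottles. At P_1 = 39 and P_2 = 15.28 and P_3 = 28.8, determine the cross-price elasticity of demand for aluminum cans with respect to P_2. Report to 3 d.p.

0.456

At P_1 = 39 and P_2 = 15.28 and P_3 = 28.8: Q_1 = 402.24.
∂Q_1/∂P_2 = 12.
ε = (∂Q_1/∂P_2)(P_2/Q_1) = 12 × (15.28/402.24) ≈ 0.456.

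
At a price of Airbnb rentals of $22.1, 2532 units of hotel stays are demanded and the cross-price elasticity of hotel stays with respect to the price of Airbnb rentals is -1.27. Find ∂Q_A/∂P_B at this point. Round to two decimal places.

-145.50

ε = (∂Q_A/∂P_B)·(P_B/Q_A) ⇒ ∂Q_A/∂P_B = ε·Q_A/P_B = -1.27 × 2532/22.1 ≈ -145.50.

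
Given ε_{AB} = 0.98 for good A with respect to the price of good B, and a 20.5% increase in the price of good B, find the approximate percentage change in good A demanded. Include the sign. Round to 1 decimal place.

%ΔQ ≈ ε × %ΔP of good B = 0.98 × (20.5%) = 20.1%.
Demand for good A rises by about 20.1%.

20.1%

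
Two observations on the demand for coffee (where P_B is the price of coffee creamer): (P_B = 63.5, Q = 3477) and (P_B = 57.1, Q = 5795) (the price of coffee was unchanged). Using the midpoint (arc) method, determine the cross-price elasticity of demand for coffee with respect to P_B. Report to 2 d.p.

ΔQ_A = 5795 − 3477 = 2318; ΔP_B = 57.1 − 63.5 = -6.4.
Midpoints: Q̄_A = 4636.0, P̄_B = 60.30.
ε = (ΔQ_A/Q̄_A)/(ΔP_B/P̄_B) = (2318/4636.0)/(-6.4/60.30) ≈ -4.71.

-4.71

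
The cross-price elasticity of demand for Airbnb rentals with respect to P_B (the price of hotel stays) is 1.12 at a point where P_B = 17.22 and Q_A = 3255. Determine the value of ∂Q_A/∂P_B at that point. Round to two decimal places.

ε = (∂Q_A/∂P_B)·(P_B/Q_A) ⇒ ∂Q_A/∂P_B = ε·Q_A/P_B = 1.12 × 3255/17.22 ≈ 211.71.

211.71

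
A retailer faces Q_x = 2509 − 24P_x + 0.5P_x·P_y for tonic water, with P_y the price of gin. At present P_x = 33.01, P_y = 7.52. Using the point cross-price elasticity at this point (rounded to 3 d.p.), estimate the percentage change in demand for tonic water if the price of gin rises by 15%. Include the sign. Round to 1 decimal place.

1.0%

At P_x = 33.01, P_y = 7.52: Q_x = 1840.878.
∂Q_x/∂P_y = 0.5P_x = 16.5050.
ε = (∂Q_x/∂P_y)(P_y/Q_x) = 16.5050 × 7.52/1840.878 ≈ 0.067.
%ΔQ_x ≈ ε × %ΔP_y = 0.067 × (15%) = 1.0%.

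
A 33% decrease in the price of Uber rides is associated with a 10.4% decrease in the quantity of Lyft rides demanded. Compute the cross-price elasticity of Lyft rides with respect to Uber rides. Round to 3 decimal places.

0.315

ε = (%ΔQ of Lyft rides) / (%ΔP of Uber rides) = (-10.4%) / (-33%) ≈ 0.315.
Positive cross-price elasticity: substitutes.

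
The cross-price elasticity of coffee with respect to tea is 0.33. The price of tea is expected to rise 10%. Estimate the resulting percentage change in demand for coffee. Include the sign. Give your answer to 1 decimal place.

%ΔQ ≈ ε × %ΔP of tea = 0.33 × (10%) = 3.3%.
Demand for coffee rises by about 3.3%.

3.3%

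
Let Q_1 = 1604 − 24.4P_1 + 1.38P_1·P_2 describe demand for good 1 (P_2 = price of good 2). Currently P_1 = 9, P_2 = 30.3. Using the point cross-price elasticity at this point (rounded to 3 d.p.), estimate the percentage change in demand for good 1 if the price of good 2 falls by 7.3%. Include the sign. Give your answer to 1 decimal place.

At P_1 = 9, P_2 = 30.3: Q_1 = 1760.726.
∂Q_1/∂P_2 = 1.38P_1 = 12.4200.
ε = (∂Q_1/∂P_2)(P_2/Q_1) = 12.4200 × 30.3/1760.726 ≈ 0.214.
%ΔQ_1 ≈ ε × %ΔP_2 = 0.214 × (-7.3%) = -1.6%.

-1.6%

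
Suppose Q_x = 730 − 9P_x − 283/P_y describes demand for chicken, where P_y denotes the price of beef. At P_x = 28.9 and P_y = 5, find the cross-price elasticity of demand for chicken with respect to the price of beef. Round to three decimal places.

At P_x = 28.9 and P_y = 5: Q_x = 413.3.
∂Q_x/∂P_y = 283/P_y² = 11.3200.
ε = (∂Q_x/∂P_y)(P_y/Q_x) = 11.3200 × (5/413.3) ≈ 0.137.
ε > 0: substitutes.

0.137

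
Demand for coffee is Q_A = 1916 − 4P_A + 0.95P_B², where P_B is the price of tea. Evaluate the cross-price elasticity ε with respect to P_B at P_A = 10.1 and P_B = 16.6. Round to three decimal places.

At P_A = 10.1 and P_B = 16.6: Q_A = 2137.382.
∂Q_A/∂P_B = 1.9P_B = 1.9(16.6) = 31.5400.
ε = (∂Q_A/∂P_B)(P_B/Q_A) = 31.5400 × (16.6/2137.382) ≈ 0.245.

0.245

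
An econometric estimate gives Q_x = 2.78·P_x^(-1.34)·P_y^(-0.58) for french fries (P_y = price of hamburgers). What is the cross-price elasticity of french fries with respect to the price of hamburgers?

In a log-linear (constant-elasticity) demand function, the coefficient on the exponent of P_y is the cross-price elasticity.
ε = -0.58. Negative, so french fries and hamburgers are complements.

-0.58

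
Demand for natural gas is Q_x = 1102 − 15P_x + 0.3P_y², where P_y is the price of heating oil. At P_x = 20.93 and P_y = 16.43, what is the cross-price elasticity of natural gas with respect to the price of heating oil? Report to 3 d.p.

0.186

At P_x = 20.93 and P_y = 16.43: Q_x = 869.033.
∂Q_x/∂P_y = 0.6P_y = 0.6(16.43) = 9.8580.
ε = (∂Q_x/∂P_y)(P_y/Q_x) = 9.8580 × (16.43/869.033) ≈ 0.186.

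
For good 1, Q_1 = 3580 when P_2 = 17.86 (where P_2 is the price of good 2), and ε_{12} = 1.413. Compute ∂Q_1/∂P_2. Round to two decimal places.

283.23

ε = (∂Q_1/∂P_2)·(P_2/Q_1) ⇒ ∂Q_1/∂P_2 = ε·Q_1/P_2 = 1.413 × 3580/17.86 ≈ 283.23.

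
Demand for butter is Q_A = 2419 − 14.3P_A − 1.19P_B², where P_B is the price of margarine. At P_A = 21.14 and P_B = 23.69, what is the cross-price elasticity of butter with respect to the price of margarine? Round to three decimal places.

At P_A = 21.14 and P_B = 23.69: Q_A = 1448.851.
∂Q_A/∂P_B = -2.38P_B = -2.38(23.69) = -56.3822.
ε = (∂Q_A/∂P_B)(P_B/Q_A) = -56.3822 × (23.69/1448.851) ≈ -0.922.
ε < 0: complements.

-0.922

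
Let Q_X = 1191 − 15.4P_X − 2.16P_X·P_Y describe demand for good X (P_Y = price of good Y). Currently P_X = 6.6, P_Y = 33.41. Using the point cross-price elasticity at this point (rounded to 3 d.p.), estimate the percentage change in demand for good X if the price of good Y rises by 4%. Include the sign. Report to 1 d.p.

At P_X = 6.6, P_Y = 33.41: Q_X = 613.067.
∂Q_X/∂P_Y = -2.16P_X = -14.2560.
ε = (∂Q_X/∂P_Y)(P_Y/Q_X) = -14.2560 × 33.41/613.067 ≈ -0.777.
%ΔQ_X ≈ ε × %ΔP_Y = -0.777 × (4%) = -3.1%.

-3.1%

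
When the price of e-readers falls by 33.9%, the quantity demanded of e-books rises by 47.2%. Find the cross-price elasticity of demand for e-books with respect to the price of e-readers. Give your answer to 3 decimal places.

-1.392

ε = (%ΔQ of e-books) / (%ΔP of e-readers) = (47.2%) / (-33.9%) ≈ -1.392.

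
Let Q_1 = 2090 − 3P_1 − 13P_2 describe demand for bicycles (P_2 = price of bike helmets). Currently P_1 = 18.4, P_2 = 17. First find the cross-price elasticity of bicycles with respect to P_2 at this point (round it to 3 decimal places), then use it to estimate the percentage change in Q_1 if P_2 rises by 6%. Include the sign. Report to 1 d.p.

At P_1 = 18.4, P_2 = 17: Q_1 = 1813.8.
∂Q_1/∂P_2 = -13.
ε = (∂Q_1/∂P_2)(P_2/Q_1) = -13.0000 × 17/1813.8 ≈ -0.122.
%ΔQ_1 ≈ ε × %ΔP_2 = -0.122 × (6%) = -0.7%.

-0.7%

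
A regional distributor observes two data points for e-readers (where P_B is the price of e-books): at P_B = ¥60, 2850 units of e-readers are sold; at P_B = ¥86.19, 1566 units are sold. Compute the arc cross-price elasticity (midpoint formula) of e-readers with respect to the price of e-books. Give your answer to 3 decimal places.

ΔQ_A = 1566 − 2850 = -1284; ΔP_B = 86.19 − 60 = 26.19.
Midpoints: Q̄_A = 2208.0, P̄_B = 73.09.
ε = (ΔQ_A/Q̄_A)/(ΔP_B/P̄_B) = (-1284/2208.0)/(26.19/73.09) ≈ -1.623.

-1.623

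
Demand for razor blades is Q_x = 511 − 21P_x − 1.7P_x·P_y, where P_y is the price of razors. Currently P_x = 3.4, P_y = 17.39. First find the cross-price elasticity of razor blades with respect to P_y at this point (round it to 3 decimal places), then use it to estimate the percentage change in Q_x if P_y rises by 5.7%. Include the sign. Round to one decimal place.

At P_x = 3.4, P_y = 17.39: Q_x = 339.086.
∂Q_x/∂P_y = -1.7P_x = -5.7800.
ε = (∂Q_x/∂P_y)(P_y/Q_x) = -5.7800 × 17.39/339.086 ≈ -0.296.
%ΔQ_x ≈ ε × %ΔP_y = -0.296 × (5.7%) = -1.7%.

-1.7%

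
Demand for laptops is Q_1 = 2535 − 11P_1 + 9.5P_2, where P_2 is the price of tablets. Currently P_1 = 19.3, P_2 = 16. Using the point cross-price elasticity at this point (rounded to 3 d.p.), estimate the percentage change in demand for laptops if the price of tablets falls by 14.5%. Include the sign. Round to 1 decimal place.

-0.9%

At P_1 = 19.3, P_2 = 16: Q_1 = 2474.7.
∂Q_1/∂P_2 = 9.5.
ε = (∂Q_1/∂P_2)(P_2/Q_1) = 9.5000 × 16/2474.7 ≈ 0.061.
%ΔQ_1 ≈ ε × %ΔP_2 = 0.061 × (-14.5%) = -0.9%.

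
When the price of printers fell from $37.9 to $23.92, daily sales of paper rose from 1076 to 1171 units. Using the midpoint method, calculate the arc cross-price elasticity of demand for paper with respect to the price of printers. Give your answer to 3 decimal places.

ΔQ_A = 1171 − 1076 = 95; ΔP_B = 23.92 − 37.9 = -13.98.
Midpoints: Q̄_A = 1123.5, P̄_B = 30.91.
ε = (ΔQ_A/Q̄_A)/(ΔP_B/P̄_B) = (95/1123.5)/(-13.98/30.91) ≈ -0.187.
ε < 0: paper and printers are complements.

-0.187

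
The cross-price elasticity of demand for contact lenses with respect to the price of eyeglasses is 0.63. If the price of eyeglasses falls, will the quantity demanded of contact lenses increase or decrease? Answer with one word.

ε > 0 and the price of eyeglasses falls, so the quantity of contact lenses moves in the same direction: it decreases.

decrease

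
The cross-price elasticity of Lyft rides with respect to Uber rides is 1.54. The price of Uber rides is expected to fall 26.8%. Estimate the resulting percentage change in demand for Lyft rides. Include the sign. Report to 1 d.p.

%ΔQ ≈ ε × %ΔP of Uber rides = 1.54 × (-26.8%) = -41.3%.

-41.3%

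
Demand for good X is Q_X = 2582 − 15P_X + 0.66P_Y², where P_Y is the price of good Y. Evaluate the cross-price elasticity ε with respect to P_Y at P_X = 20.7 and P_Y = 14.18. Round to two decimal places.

At P_X = 20.7 and P_Y = 14.18: Q_X = 2404.208.
∂Q_X/∂P_Y = 1.32P_Y = 1.32(14.18) = 18.7176.
ε = (∂Q_X/∂P_Y)(P_Y/Q_X) = 18.7176 × (14.18/2404.208) ≈ 0.11.
ε > 0: substitutes.

0.11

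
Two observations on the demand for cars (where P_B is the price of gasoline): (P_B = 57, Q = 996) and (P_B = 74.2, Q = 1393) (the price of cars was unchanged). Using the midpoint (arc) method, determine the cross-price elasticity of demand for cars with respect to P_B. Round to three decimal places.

1.268

ΔQ_A = 1393 − 996 = 397; ΔP_B = 74.2 − 57 = 17.2.
Midpoints: Q̄_A = 1194.5, P̄_B = 65.60.
ε = (ΔQ_A/Q̄_A)/(ΔP_B/P̄_B) = (397/1194.5)/(17.2/65.60) ≈ 1.268.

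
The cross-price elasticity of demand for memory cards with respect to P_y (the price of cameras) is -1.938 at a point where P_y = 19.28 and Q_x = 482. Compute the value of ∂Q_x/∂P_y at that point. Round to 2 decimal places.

-48.45

ε = (∂Q_x/∂P_y)·(P_y/Q_x) ⇒ ∂Q_x/∂P_y = ε·Q_x/P_y = -1.938 × 482/19.28 ≈ -48.45.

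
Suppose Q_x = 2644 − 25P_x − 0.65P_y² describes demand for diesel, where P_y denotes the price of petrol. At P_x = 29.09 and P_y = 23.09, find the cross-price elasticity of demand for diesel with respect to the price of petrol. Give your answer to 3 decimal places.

-0.441

At P_x = 29.09 and P_y = 23.09: Q_x = 1570.204.
∂Q_x/∂P_y = -1.3P_y = -1.3(23.09) = -30.0170.
ε = (∂Q_x/∂P_y)(P_y/Q_x) = -30.0170 × (23.09/1570.204) ≈ -0.441.
ε < 0: complements.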